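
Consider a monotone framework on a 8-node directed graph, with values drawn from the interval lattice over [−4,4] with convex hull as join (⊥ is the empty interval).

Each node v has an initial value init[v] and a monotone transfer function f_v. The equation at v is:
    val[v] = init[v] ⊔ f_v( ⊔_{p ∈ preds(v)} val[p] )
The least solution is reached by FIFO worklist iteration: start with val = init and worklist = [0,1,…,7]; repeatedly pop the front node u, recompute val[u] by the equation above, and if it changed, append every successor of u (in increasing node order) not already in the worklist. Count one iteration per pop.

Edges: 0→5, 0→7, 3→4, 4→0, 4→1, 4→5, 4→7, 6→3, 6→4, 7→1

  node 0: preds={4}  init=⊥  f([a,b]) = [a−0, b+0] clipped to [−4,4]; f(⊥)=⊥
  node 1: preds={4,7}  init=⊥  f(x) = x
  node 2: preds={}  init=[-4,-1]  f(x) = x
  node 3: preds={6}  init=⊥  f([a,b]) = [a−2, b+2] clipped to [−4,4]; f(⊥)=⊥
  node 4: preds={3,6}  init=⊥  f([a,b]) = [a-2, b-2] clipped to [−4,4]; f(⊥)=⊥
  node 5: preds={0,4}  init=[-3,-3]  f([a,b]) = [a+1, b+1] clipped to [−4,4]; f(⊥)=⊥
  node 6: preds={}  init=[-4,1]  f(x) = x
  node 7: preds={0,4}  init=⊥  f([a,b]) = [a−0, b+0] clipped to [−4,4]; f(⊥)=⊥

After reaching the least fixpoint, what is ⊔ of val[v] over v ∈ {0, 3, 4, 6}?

[-4,3]

Worklist (12 pops):
  #1 pop 0: in=⊥ → ⊥ (no change)
  #2 pop 1: in=⊥ → ⊥ (no change)
  #3 pop 2: in=⊥ → [-4,-1] (no change)
  #4 pop 3: in=[-4,1] → [-4,3] (was ⊥); enqueue []
  #5 pop 4: in=[-4,3] → [-4,1] (was ⊥); enqueue [0,1]
  #6 pop 5: in=[-4,1] → [-3,2] (was [-3,-3]); enqueue []
  #7 pop 6: in=⊥ → [-4,1] (no change)
  #8 pop 7: in=[-4,1] → [-4,1] (was ⊥); enqueue []
  #9 pop 0: in=[-4,1] → [-4,1] (was ⊥); enqueue [5,7]
  #10 pop 1: in=[-4,1] → [-4,1] (was ⊥); enqueue []
  #11 pop 5: in=[-4,1] → [-3,2] (no change)
  #12 pop 7: in=[-4,1] → [-4,1] (no change)

Fixpoint:
  val[0] = [-4,1]
  val[1] = [-4,1]
  val[2] = [-4,-1]
  val[3] = [-4,3]
  val[4] = [-4,1]
  val[5] = [-3,2]
  val[6] = [-4,1]
  val[7] = [-4,1]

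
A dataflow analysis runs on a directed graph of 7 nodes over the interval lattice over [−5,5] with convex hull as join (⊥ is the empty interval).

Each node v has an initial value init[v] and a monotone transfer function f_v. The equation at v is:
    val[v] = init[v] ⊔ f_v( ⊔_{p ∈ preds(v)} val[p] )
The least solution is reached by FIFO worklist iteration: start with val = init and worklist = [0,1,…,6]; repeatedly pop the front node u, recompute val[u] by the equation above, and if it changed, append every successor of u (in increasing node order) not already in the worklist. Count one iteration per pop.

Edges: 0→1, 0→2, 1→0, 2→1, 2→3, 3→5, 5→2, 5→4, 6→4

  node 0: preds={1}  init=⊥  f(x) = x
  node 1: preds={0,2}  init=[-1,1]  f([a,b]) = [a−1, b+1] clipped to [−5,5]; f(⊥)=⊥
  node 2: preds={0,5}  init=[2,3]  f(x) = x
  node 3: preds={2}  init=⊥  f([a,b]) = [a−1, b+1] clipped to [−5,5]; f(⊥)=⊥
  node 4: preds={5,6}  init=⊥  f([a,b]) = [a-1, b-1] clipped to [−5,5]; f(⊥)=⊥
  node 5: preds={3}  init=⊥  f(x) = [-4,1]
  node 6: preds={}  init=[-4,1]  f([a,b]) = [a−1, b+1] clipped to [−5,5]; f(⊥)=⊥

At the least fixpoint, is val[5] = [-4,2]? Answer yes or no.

Iteration log — 22 steps:
  step 1. node 0  ⊔preds=[-1,1]  new=[-1,1]  old=⊥  +wl: 
  step 2. node 1  ⊔preds=[-1,3]  new=[-2,4]  old=[-1,1]  +wl: 0
  step 3. node 2  ⊔preds=[-1,1]  new=[-1,3]  old=[2,3]  +wl: 1
  step 4. node 3  ⊔preds=[-1,3]  new=[-2,4]  old=⊥  +wl: 
  step 5. node 4  ⊔preds=[-4,1]  new=[-5,0]  old=⊥  +wl: 
  step 6. node 5  ⊔preds=[-2,4]  new=[-4,1]  old=⊥  +wl: 2,4
  step 7. node 6  ⊔preds=⊥  new=[-4,1]  stable
  step 8. node 0  ⊔preds=[-2,4]  new=[-2,4]  old=[-1,1]  +wl: 
  step 9. node 1  ⊔preds=[-2,4]  new=[-3,5]  old=[-2,4]  +wl: 0
  step 10. node 2  ⊔preds=[-4,4]  new=[-4,4]  old=[-1,3]  +wl: 1,3
  step 11. node 4  ⊔preds=[-4,1]  new=[-5,0]  stable
  step 12. node 0  ⊔preds=[-3,5]  new=[-3,5]  old=[-2,4]  +wl: 2
  step 13. node 1  ⊔preds=[-4,5]  new=[-5,5]  old=[-3,5]  +wl: 0
  step 14. node 3  ⊔preds=[-4,4]  new=[-5,5]  old=[-2,4]  +wl: 5
  step 15. node 2  ⊔preds=[-4,5]  new=[-4,5]  old=[-4,4]  +wl: 1,3
  step 16. node 0  ⊔preds=[-5,5]  new=[-5,5]  old=[-3,5]  +wl: 2
  step 17. node 5  ⊔preds=[-5,5]  new=[-4,1]  stable
  step 18. node 1  ⊔preds=[-5,5]  new=[-5,5]  stable
  step 19. node 3  ⊔preds=[-4,5]  new=[-5,5]  stable
  step 20. node 2  ⊔preds=[-5,5]  new=[-5,5]  old=[-4,5]  +wl: 1,3
  step 21. node 1  ⊔preds=[-5,5]  new=[-5,5]  stable
  step 22. node 3  ⊔preds=[-5,5]  new=[-5,5]  stable

Least fixpoint reached:
  node 0: [-5,5]
  node 1: [-5,5]
  node 2: [-5,5]
  node 3: [-5,5]
  node 4: [-5,0]
  node 5: [-4,1]
  node 6: [-4,1]

no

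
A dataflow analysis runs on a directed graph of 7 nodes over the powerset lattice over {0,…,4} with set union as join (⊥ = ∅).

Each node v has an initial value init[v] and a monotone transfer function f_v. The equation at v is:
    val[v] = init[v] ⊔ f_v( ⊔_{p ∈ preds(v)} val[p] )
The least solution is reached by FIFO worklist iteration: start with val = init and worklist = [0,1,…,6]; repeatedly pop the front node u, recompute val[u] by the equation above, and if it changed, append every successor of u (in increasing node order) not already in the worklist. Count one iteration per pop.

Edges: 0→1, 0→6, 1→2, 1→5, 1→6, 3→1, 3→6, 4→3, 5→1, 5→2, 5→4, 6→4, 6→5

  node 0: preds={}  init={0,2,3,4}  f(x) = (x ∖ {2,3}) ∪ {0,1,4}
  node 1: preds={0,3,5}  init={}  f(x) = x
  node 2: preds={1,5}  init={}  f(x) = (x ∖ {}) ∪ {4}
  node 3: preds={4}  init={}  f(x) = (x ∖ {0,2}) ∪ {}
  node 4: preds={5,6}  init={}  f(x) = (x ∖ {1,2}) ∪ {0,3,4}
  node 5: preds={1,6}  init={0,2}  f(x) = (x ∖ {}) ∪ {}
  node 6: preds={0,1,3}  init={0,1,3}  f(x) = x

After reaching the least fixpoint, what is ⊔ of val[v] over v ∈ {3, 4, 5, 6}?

{0,1,2,3,4}

Iteration log — 13 steps:
  step 1. node 0  ⊔preds={}  new={0,1,2,3,4}  old={0,2,3,4}  +wl: 
  step 2. node 1  ⊔preds={0,1,2,3,4}  new={0,1,2,3,4}  old={}  +wl: 
  step 3. node 2  ⊔preds={0,1,2,3,4}  new={0,1,2,3,4}  old={}  +wl: 
  step 4. node 3  ⊔preds={}  new={}  stable
  step 5. node 4  ⊔preds={0,1,2,3}  new={0,3,4}  old={}  +wl: 3
  step 6. node 5  ⊔preds={0,1,2,3,4}  new={0,1,2,3,4}  old={0,2}  +wl: 1,2,4
  step 7. node 6  ⊔preds={0,1,2,3,4}  new={0,1,2,3,4}  old={0,1,3}  +wl: 5
  step 8. node 3  ⊔preds={0,3,4}  new={3,4}  old={}  +wl: 6
  step 9. node 1  ⊔preds={0,1,2,3,4}  new={0,1,2,3,4}  stable
  step 10. node 2  ⊔preds={0,1,2,3,4}  new={0,1,2,3,4}  stable
  step 11. node 4  ⊔preds={0,1,2,3,4}  new={0,3,4}  stable
  step 12. node 5  ⊔preds={0,1,2,3,4}  new={0,1,2,3,4}  stable
  step 13. node 6  ⊔preds={0,1,2,3,4}  new={0,1,2,3,4}  stable

Least fixpoint reached:
  node 0: {0,1,2,3,4}
  node 1: {0,1,2,3,4}
  node 2: {0,1,2,3,4}
  node 3: {3,4}
  node 4: {0,3,4}
  node 5: {0,1,2,3,4}
  node 6: {0,1,2,3,4}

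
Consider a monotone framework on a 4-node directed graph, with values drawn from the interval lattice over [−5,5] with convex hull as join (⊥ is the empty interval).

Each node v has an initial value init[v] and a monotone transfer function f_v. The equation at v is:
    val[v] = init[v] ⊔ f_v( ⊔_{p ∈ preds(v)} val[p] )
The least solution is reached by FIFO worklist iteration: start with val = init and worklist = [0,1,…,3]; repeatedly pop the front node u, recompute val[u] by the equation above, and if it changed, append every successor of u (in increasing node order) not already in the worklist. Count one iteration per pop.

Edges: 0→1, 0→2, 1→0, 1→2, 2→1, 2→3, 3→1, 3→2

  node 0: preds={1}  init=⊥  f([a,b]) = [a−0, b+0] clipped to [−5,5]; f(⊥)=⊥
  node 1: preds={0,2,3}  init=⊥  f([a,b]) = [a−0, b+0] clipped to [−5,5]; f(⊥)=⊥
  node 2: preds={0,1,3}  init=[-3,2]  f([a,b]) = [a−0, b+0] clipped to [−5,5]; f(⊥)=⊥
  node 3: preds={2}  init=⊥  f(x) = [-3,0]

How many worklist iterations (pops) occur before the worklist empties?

7

Worklist (7 pops):
  #1 pop 0: in=⊥ → ⊥ (no change)
  #2 pop 1: in=[-3,2] → [-3,2] (was ⊥); enqueue [0]
  #3 pop 2: in=[-3,2] → [-3,2] (no change)
  #4 pop 3: in=[-3,2] → [-3,0] (was ⊥); enqueue [1,2]
  #5 pop 0: in=[-3,2] → [-3,2] (was ⊥); enqueue []
  #6 pop 1: in=[-3,2] → [-3,2] (no change)
  #7 pop 2: in=[-3,2] → [-3,2] (no change)

Fixpoint:
  val[0] = [-3,2]
  val[1] = [-3,2]
  val[2] = [-3,2]
  val[3] = [-3,0]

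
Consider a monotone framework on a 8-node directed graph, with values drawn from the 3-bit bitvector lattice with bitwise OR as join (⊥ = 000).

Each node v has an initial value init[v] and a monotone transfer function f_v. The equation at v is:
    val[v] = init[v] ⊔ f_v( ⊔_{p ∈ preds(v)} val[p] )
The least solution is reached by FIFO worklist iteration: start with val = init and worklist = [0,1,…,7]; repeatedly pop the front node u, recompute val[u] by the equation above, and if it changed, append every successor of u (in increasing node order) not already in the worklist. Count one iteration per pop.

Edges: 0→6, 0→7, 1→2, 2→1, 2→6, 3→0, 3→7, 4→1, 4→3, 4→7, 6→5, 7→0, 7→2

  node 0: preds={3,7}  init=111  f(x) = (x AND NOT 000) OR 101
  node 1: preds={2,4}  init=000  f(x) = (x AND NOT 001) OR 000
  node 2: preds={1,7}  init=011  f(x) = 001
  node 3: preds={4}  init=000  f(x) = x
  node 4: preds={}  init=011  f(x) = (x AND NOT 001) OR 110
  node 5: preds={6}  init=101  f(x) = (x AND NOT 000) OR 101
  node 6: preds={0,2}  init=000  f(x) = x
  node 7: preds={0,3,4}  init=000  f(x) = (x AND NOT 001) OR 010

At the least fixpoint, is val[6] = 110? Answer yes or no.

no

Trace (15 dequeues):
  [1] u=0 | in 000 | out 111 | ==
  [2] u=1 | in 011 | out 010 | prev 000 | push {}
  [3] u=2 | in 010 | out 011 | ==
  [4] u=3 | in 011 | out 011 | prev 000 | push {0}
  [5] u=4 | in 000 | out 111 | prev 011 | push {1,3}
  [6] u=5 | in 000 | out 101 | ==
  [7] u=6 | in 111 | out 111 | prev 000 | push {5}
  [8] u=7 | in 111 | out 110 | prev 000 | push {2}
  [9] u=0 | in 111 | out 111 | ==
  [10] u=1 | in 111 | out 110 | prev 010 | push {}
  [11] u=3 | in 111 | out 111 | prev 011 | push {0,7}
  [12] u=5 | in 111 | out 111 | prev 101 | push {}
  [13] u=2 | in 110 | out 011 | ==
  [14] u=0 | in 111 | out 111 | ==
  [15] u=7 | in 111 | out 110 | ==

Converged values:
  [0] 111
  [1] 110
  [2] 011
  [3] 111
  [4] 111
  [5] 111
  [6] 111
  [7] 110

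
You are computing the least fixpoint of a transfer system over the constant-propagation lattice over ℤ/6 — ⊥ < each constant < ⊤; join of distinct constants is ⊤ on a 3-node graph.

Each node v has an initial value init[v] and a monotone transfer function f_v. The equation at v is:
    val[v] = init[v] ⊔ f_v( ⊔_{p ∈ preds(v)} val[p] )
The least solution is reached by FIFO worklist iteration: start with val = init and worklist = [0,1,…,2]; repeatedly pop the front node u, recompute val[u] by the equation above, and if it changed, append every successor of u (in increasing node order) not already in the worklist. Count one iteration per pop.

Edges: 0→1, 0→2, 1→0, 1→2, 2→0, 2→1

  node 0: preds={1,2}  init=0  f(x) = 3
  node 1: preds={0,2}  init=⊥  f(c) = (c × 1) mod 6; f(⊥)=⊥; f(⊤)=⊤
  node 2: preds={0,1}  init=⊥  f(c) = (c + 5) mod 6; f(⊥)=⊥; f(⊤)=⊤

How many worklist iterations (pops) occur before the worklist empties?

5

Trace (5 dequeues):
  [1] u=0 | in ⊥ | out ⊤ | prev 0 | push {}
  [2] u=1 | in ⊤ | out ⊤ | prev ⊥ | push {0}
  [3] u=2 | in ⊤ | out ⊤ | prev ⊥ | push {1}
  [4] u=0 | in ⊤ | out ⊤ | ==
  [5] u=1 | in ⊤ | out ⊤ | ==

Converged values:
  [0] ⊤
  [1] ⊤
  [2] ⊤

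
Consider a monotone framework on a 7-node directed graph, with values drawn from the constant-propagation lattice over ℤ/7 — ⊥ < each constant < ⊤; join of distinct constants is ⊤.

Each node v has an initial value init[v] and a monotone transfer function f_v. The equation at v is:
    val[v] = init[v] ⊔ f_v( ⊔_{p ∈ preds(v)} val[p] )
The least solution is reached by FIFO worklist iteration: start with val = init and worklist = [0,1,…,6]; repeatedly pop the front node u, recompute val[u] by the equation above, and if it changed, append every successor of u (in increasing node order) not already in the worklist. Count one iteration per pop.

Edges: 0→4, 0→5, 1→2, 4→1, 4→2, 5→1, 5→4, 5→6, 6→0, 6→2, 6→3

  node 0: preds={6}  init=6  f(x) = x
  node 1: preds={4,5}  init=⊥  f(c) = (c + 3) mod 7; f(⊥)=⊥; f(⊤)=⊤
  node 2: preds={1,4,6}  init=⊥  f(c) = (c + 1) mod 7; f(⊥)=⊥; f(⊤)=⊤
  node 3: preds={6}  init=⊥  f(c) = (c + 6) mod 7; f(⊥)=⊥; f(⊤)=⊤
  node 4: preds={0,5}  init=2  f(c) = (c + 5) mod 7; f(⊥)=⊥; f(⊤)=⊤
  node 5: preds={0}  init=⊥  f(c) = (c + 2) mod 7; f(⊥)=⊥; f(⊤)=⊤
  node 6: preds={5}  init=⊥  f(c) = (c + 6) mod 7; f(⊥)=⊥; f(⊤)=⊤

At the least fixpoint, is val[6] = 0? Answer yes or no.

Worklist (20 pops):
  #1 pop 0: in=⊥ → 6 (no change)
  #2 pop 1: in=2 → 5 (was ⊥); enqueue []
  #3 pop 2: in=⊤ → ⊤ (was ⊥); enqueue []
  #4 pop 3: in=⊥ → ⊥ (no change)
  #5 pop 4: in=6 → ⊤ (was 2); enqueue [1,2]
  #6 pop 5: in=6 → 1 (was ⊥); enqueue [4]
  #7 pop 6: in=1 → 0 (was ⊥); enqueue [0,3]
  #8 pop 1: in=⊤ → ⊤ (was 5); enqueue []
  #9 pop 2: in=⊤ → ⊤ (no change)
  #10 pop 4: in=⊤ → ⊤ (no change)
  #11 pop 0: in=0 → ⊤ (was 6); enqueue [4,5]
  #12 pop 3: in=0 → 6 (was ⊥); enqueue []
  #13 pop 4: in=⊤ → ⊤ (no change)
  #14 pop 5: in=⊤ → ⊤ (was 1); enqueue [1,4,6]
  #15 pop 1: in=⊤ → ⊤ (no change)
  #16 pop 4: in=⊤ → ⊤ (no change)
  #17 pop 6: in=⊤ → ⊤ (was 0); enqueue [0,2,3]
  #18 pop 0: in=⊤ → ⊤ (no change)
  #19 pop 2: in=⊤ → ⊤ (no change)
  #20 pop 3: in=⊤ → ⊤ (was 6); enqueue []

Fixpoint:
  val[0] = ⊤
  val[1] = ⊤
  val[2] = ⊤
  val[3] = ⊤
  val[4] = ⊤
  val[5] = ⊤
  val[6] = ⊤

no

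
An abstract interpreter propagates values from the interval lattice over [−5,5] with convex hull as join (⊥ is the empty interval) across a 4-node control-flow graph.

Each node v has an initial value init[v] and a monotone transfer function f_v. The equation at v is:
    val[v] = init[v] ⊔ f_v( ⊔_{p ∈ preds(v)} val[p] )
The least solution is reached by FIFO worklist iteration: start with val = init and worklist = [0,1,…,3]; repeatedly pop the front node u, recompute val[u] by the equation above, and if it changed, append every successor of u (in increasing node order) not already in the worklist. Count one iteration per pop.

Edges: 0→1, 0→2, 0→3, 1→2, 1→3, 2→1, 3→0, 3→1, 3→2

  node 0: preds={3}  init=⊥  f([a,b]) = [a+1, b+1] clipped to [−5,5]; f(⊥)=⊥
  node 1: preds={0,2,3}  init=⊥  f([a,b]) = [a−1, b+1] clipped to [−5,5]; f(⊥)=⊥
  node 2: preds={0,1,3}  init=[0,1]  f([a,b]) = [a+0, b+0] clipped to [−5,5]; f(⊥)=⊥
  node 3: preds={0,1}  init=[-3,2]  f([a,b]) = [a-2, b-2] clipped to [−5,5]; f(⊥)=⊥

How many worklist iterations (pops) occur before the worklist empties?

Worklist (13 pops):
  #1 pop 0: in=[-3,2] → [-2,3] (was ⊥); enqueue []
  #2 pop 1: in=[-3,3] → [-4,4] (was ⊥); enqueue []
  #3 pop 2: in=[-4,4] → [-4,4] (was [0,1]); enqueue [1]
  #4 pop 3: in=[-4,4] → [-5,2] (was [-3,2]); enqueue [0,2]
  #5 pop 1: in=[-5,4] → [-5,5] (was [-4,4]); enqueue [3]
  #6 pop 0: in=[-5,2] → [-4,3] (was [-2,3]); enqueue [1]
  #7 pop 2: in=[-5,5] → [-5,5] (was [-4,4]); enqueue []
  #8 pop 3: in=[-5,5] → [-5,3] (was [-5,2]); enqueue [0,2]
  #9 pop 1: in=[-5,5] → [-5,5] (no change)
  #10 pop 0: in=[-5,3] → [-4,4] (was [-4,3]); enqueue [1,3]
  #11 pop 2: in=[-5,5] → [-5,5] (no change)
  #12 pop 1: in=[-5,5] → [-5,5] (no change)
  #13 pop 3: in=[-5,5] → [-5,3] (no change)

Fixpoint:
  val[0] = [-4,4]
  val[1] = [-5,5]
  val[2] = [-5,5]
  val[3] = [-5,3]

13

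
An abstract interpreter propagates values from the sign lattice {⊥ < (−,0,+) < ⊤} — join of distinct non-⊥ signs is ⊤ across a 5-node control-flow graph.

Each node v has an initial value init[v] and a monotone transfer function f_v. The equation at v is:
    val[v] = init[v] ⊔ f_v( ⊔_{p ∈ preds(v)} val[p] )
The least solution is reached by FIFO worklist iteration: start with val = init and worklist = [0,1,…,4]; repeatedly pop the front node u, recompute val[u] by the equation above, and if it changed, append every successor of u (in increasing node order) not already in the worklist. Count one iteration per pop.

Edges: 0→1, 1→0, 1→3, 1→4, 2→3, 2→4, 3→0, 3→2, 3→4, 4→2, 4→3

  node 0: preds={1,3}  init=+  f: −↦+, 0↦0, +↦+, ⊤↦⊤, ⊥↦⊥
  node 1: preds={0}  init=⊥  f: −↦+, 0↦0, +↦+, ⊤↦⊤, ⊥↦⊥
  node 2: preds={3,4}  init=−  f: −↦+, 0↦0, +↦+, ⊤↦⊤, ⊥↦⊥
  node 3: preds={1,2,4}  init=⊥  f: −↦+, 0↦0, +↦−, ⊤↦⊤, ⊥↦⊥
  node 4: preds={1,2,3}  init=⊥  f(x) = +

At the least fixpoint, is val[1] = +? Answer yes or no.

no

Iteration log — 12 steps:
  step 1. node 0  ⊔preds=⊥  new=+  stable
  step 2. node 1  ⊔preds=+  new=+  old=⊥  +wl: 0
  step 3. node 2  ⊔preds=⊥  new=−  stable
  step 4. node 3  ⊔preds=⊤  new=⊤  old=⊥  +wl: 2
  step 5. node 4  ⊔preds=⊤  new=+  old=⊥  +wl: 3
  step 6. node 0  ⊔preds=⊤  new=⊤  old=+  +wl: 1
  step 7. node 2  ⊔preds=⊤  new=⊤  old=−  +wl: 4
  step 8. node 3  ⊔preds=⊤  new=⊤  stable
  step 9. node 1  ⊔preds=⊤  new=⊤  old=+  +wl: 0,3
  step 10. node 4  ⊔preds=⊤  new=+  stable
  step 11. node 0  ⊔preds=⊤  new=⊤  stable
  step 12. node 3  ⊔preds=⊤  new=⊤  stable

Least fixpoint reached:
  node 0: ⊤
  node 1: ⊤
  node 2: ⊤
  node 3: ⊤
  node 4: +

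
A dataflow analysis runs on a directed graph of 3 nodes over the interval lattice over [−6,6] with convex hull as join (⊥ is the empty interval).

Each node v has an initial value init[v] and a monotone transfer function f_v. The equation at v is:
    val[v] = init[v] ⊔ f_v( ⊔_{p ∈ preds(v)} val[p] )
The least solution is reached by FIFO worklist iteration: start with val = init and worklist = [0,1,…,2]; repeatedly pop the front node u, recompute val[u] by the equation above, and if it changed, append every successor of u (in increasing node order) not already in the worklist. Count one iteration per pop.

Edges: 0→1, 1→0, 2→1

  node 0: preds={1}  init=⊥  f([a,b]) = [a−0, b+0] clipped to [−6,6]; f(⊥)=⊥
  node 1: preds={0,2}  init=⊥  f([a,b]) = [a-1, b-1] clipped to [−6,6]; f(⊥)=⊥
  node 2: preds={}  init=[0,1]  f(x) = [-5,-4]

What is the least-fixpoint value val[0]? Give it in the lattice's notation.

Iteration log — 7 steps:
  step 1. node 0  ⊔preds=⊥  new=⊥  stable
  step 2. node 1  ⊔preds=[0,1]  new=[-1,0]  old=⊥  +wl: 0
  step 3. node 2  ⊔preds=⊥  new=[-5,1]  old=[0,1]  +wl: 1
  step 4. node 0  ⊔preds=[-1,0]  new=[-1,0]  old=⊥  +wl: 
  step 5. node 1  ⊔preds=[-5,1]  new=[-6,0]  old=[-1,0]  +wl: 0
  step 6. node 0  ⊔preds=[-6,0]  new=[-6,0]  old=[-1,0]  +wl: 1
  step 7. node 1  ⊔preds=[-6,1]  new=[-6,0]  stable

Least fixpoint reached:
  node 0: [-6,0]
  node 1: [-6,0]
  node 2: [-5,1]

[-6,0]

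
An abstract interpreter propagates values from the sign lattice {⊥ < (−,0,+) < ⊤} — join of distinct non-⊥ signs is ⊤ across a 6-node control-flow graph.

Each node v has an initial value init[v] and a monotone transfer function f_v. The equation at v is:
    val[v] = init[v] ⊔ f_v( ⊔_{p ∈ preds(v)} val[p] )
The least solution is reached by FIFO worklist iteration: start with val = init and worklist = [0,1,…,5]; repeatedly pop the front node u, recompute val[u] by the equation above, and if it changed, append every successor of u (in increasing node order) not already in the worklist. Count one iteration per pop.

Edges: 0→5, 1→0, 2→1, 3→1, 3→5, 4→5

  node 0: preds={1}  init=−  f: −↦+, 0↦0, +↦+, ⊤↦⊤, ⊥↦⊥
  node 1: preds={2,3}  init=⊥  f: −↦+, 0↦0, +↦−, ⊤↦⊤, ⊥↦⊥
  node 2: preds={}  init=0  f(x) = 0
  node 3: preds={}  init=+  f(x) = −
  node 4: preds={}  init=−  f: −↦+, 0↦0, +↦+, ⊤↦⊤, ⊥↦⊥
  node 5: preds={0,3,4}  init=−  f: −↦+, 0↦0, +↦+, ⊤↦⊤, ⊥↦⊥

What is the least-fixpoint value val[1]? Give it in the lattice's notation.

⊤

Trace (9 dequeues):
  [1] u=0 | in ⊥ | out − | ==
  [2] u=1 | in ⊤ | out ⊤ | prev ⊥ | push {0}
  [3] u=2 | in ⊥ | out 0 | ==
  [4] u=3 | in ⊥ | out ⊤ | prev + | push {1}
  [5] u=4 | in ⊥ | out − | ==
  [6] u=5 | in ⊤ | out ⊤ | prev − | push {}
  [7] u=0 | in ⊤ | out ⊤ | prev − | push {5}
  [8] u=1 | in ⊤ | out ⊤ | ==
  [9] u=5 | in ⊤ | out ⊤ | ==

Converged values:
  [0] ⊤
  [1] ⊤
  [2] 0
  [3] ⊤
  [4] −
  [5] ⊤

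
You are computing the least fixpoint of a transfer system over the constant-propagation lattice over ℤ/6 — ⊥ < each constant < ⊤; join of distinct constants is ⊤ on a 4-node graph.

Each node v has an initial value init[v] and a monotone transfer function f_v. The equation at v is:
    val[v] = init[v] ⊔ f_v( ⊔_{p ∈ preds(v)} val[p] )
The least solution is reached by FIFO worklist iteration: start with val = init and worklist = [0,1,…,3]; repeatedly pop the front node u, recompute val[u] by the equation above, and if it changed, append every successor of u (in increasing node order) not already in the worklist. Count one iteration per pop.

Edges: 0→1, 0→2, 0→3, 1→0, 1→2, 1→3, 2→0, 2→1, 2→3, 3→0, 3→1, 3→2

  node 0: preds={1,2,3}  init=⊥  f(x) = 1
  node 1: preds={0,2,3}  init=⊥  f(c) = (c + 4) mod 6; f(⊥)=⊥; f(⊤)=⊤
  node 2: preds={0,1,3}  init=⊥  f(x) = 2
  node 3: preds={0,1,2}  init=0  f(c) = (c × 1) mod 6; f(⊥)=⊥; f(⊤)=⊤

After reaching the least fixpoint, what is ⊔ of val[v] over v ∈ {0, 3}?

Iteration log — 7 steps:
  step 1. node 0  ⊔preds=0  new=1  old=⊥  +wl: 
  step 2. node 1  ⊔preds=⊤  new=⊤  old=⊥  +wl: 0
  step 3. node 2  ⊔preds=⊤  new=2  old=⊥  +wl: 1
  step 4. node 3  ⊔preds=⊤  new=⊤  old=0  +wl: 2
  step 5. node 0  ⊔preds=⊤  new=1  stable
  step 6. node 1  ⊔preds=⊤  new=⊤  stable
  step 7. node 2  ⊔preds=⊤  new=2  stable

Least fixpoint reached:
  node 0: 1
  node 1: ⊤
  node 2: 2
  node 3: ⊤

⊤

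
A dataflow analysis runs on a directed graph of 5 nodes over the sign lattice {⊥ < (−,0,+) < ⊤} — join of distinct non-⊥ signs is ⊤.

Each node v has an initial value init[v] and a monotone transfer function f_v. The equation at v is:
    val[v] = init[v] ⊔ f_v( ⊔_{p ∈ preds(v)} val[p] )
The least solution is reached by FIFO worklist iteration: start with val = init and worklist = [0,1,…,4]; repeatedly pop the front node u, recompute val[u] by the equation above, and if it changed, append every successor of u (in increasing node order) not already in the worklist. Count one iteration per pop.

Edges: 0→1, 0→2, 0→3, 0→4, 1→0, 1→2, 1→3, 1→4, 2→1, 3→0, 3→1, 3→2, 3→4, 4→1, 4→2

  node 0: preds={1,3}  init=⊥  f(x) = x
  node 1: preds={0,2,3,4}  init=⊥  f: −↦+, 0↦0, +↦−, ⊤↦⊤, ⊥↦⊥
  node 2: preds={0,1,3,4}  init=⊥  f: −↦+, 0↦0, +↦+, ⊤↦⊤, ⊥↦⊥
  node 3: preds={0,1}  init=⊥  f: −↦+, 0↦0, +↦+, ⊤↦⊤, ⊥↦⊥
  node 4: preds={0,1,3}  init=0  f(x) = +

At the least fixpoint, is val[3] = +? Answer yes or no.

no

Worklist (15 pops):
  #1 pop 0: in=⊥ → ⊥ (no change)
  #2 pop 1: in=0 → 0 (was ⊥); enqueue [0]
  #3 pop 2: in=0 → 0 (was ⊥); enqueue [1]
  #4 pop 3: in=0 → 0 (was ⊥); enqueue [2]
  #5 pop 4: in=0 → ⊤ (was 0); enqueue []
  #6 pop 0: in=0 → 0 (was ⊥); enqueue [3,4]
  #7 pop 1: in=⊤ → ⊤ (was 0); enqueue [0]
  #8 pop 2: in=⊤ → ⊤ (was 0); enqueue [1]
  #9 pop 3: in=⊤ → ⊤ (was 0); enqueue [2]
  #10 pop 4: in=⊤ → ⊤ (no change)
  #11 pop 0: in=⊤ → ⊤ (was 0); enqueue [3,4]
  #12 pop 1: in=⊤ → ⊤ (no change)
  #13 pop 2: in=⊤ → ⊤ (no change)
  #14 pop 3: in=⊤ → ⊤ (no change)
  #15 pop 4: in=⊤ → ⊤ (no change)

Fixpoint:
  val[0] = ⊤
  val[1] = ⊤
  val[2] = ⊤
  val[3] = ⊤
  val[4] = ⊤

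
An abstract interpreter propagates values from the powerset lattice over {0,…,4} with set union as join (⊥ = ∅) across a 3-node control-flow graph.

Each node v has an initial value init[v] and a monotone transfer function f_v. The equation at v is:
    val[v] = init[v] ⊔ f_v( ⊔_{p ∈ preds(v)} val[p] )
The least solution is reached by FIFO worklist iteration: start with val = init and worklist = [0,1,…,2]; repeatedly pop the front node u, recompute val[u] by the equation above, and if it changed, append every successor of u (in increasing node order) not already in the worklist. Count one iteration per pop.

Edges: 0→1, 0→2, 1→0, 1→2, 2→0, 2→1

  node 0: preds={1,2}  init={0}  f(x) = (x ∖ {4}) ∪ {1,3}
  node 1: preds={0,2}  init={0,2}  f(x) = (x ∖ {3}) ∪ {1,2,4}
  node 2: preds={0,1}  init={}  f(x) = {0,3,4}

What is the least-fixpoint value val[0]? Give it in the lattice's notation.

Trace (5 dequeues):
  [1] u=0 | in {0,2} | out {0,1,2,3} | prev {0} | push {}
  [2] u=1 | in {0,1,2,3} | out {0,1,2,4} | prev {0,2} | push {0}
  [3] u=2 | in {0,1,2,3,4} | out {0,3,4} | prev {} | push {1}
  [4] u=0 | in {0,1,2,3,4} | out {0,1,2,3} | ==
  [5] u=1 | in {0,1,2,3,4} | out {0,1,2,4} | ==

Converged values:
  [0] {0,1,2,3}
  [1] {0,1,2,4}
  [2] {0,3,4}

{0,1,2,3}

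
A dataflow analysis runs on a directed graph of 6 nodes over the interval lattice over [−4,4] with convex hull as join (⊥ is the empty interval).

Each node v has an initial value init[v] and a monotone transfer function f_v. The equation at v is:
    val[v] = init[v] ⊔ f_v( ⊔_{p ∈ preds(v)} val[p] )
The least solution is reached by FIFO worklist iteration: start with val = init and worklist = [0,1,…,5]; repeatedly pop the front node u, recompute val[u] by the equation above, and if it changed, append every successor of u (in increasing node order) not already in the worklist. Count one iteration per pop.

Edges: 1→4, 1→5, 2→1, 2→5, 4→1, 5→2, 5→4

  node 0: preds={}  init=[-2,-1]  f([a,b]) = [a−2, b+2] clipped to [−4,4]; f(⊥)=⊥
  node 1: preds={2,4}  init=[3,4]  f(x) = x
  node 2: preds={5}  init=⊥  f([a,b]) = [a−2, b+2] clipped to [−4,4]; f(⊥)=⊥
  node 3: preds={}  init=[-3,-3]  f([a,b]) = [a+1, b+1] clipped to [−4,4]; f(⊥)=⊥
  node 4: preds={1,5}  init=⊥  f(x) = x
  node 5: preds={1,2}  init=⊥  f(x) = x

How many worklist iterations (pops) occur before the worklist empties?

26

Iteration log — 26 steps:
  step 1. node 0  ⊔preds=⊥  new=[-2,-1]  stable
  step 2. node 1  ⊔preds=⊥  new=[3,4]  stable
  step 3. node 2  ⊔preds=⊥  new=⊥  stable
  step 4. node 3  ⊔preds=⊥  new=[-3,-3]  stable
  step 5. node 4  ⊔preds=[3,4]  new=[3,4]  old=⊥  +wl: 1
  step 6. node 5  ⊔preds=[3,4]  new=[3,4]  old=⊥  +wl: 2,4
  step 7. node 1  ⊔preds=[3,4]  new=[3,4]  stable
  step 8. node 2  ⊔preds=[3,4]  new=[1,4]  old=⊥  +wl: 1,5
  step 9. node 4  ⊔preds=[3,4]  new=[3,4]  stable
  step 10. node 1  ⊔preds=[1,4]  new=[1,4]  old=[3,4]  +wl: 4
  step 11. node 5  ⊔preds=[1,4]  new=[1,4]  old=[3,4]  +wl: 2
  step 12. node 4  ⊔preds=[1,4]  new=[1,4]  old=[3,4]  +wl: 1
  step 13. node 2  ⊔preds=[1,4]  new=[-1,4]  old=[1,4]  +wl: 5
  step 14. node 1  ⊔preds=[-1,4]  new=[-1,4]  old=[1,4]  +wl: 4
  step 15. node 5  ⊔preds=[-1,4]  new=[-1,4]  old=[1,4]  +wl: 2
  step 16. node 4  ⊔preds=[-1,4]  new=[-1,4]  old=[1,4]  +wl: 1
  step 17. node 2  ⊔preds=[-1,4]  new=[-3,4]  old=[-1,4]  +wl: 5
  step 18. node 1  ⊔preds=[-3,4]  new=[-3,4]  old=[-1,4]  +wl: 4
  step 19. node 5  ⊔preds=[-3,4]  new=[-3,4]  old=[-1,4]  +wl: 2
  step 20. node 4  ⊔preds=[-3,4]  new=[-3,4]  old=[-1,4]  +wl: 1
  step 21. node 2  ⊔preds=[-3,4]  new=[-4,4]  old=[-3,4]  +wl: 5
  step 22. node 1  ⊔preds=[-4,4]  new=[-4,4]  old=[-3,4]  +wl: 4
  step 23. node 5  ⊔preds=[-4,4]  new=[-4,4]  old=[-3,4]  +wl: 2
  step 24. node 4  ⊔preds=[-4,4]  new=[-4,4]  old=[-3,4]  +wl: 1
  step 25. node 2  ⊔preds=[-4,4]  new=[-4,4]  stable
  step 26. node 1  ⊔preds=[-4,4]  new=[-4,4]  stable

Least fixpoint reached:
  node 0: [-2,-1]
  node 1: [-4,4]
  node 2: [-4,4]
  node 3: [-3,-3]
  node 4: [-4,4]
  node 5: [-4,4]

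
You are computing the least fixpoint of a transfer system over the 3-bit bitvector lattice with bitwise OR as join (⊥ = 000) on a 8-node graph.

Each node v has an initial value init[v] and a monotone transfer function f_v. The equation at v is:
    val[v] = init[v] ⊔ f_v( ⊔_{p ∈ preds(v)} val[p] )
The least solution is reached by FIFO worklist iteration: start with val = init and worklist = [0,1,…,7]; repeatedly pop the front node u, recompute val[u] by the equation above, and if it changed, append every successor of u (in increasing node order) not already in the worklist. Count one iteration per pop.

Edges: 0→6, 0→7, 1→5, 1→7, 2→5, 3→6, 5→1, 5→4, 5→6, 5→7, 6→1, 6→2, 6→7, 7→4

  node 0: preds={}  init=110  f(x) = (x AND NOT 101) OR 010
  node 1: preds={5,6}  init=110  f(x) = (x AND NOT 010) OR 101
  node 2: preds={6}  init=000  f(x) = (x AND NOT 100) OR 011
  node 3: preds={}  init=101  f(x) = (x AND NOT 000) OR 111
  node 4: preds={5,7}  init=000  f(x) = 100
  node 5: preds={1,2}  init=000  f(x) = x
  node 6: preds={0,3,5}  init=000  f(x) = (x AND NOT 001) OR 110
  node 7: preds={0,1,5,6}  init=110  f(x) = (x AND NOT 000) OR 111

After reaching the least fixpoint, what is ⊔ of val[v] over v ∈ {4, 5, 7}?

Worklist (11 pops):
  #1 pop 0: in=000 → 110 (no change)
  #2 pop 1: in=000 → 111 (was 110); enqueue []
  #3 pop 2: in=000 → 011 (was 000); enqueue []
  #4 pop 3: in=000 → 111 (was 101); enqueue []
  #5 pop 4: in=110 → 100 (was 000); enqueue []
  #6 pop 5: in=111 → 111 (was 000); enqueue [1,4]
  #7 pop 6: in=111 → 110 (was 000); enqueue [2]
  #8 pop 7: in=111 → 111 (was 110); enqueue []
  #9 pop 1: in=111 → 111 (no change)
  #10 pop 4: in=111 → 100 (no change)
  #11 pop 2: in=110 → 011 (no change)

Fixpoint:
  val[0] = 110
  val[1] = 111
  val[2] = 011
  val[3] = 111
  val[4] = 100
  val[5] = 111
  val[6] = 110
  val[7] = 111

111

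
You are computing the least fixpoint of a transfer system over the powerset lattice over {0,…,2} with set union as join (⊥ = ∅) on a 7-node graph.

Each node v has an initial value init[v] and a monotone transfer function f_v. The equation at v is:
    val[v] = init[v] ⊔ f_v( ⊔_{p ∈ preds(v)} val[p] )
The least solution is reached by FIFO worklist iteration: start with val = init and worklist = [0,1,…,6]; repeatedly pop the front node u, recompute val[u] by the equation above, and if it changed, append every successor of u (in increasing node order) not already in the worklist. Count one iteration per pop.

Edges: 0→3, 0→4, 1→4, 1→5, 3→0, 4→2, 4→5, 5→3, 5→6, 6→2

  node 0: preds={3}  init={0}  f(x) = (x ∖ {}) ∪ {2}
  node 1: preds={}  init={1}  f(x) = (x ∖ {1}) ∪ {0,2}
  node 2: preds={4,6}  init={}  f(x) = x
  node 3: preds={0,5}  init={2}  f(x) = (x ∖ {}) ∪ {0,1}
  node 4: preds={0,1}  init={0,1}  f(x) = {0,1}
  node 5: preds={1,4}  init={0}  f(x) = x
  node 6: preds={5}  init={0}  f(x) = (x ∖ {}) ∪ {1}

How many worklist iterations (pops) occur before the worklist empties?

Trace (11 dequeues):
  [1] u=0 | in {2} | out {0,2} | prev {0} | push {}
  [2] u=1 | in {} | out {0,1,2} | prev {1} | push {}
  [3] u=2 | in {0,1} | out {0,1} | prev {} | push {}
  [4] u=3 | in {0,2} | out {0,1,2} | prev {2} | push {0}
  [5] u=4 | in {0,1,2} | out {0,1} | ==
  [6] u=5 | in {0,1,2} | out {0,1,2} | prev {0} | push {3}
  [7] u=6 | in {0,1,2} | out {0,1,2} | prev {0} | push {2}
  [8] u=0 | in {0,1,2} | out {0,1,2} | prev {0,2} | push {4}
  [9] u=3 | in {0,1,2} | out {0,1,2} | ==
  [10] u=2 | in {0,1,2} | out {0,1,2} | prev {0,1} | push {}
  [11] u=4 | in {0,1,2} | out {0,1} | ==

Converged values:
  [0] {0,1,2}
  [1] {0,1,2}
  [2] {0,1,2}
  [3] {0,1,2}
  [4] {0,1}
  [5] {0,1,2}
  [6] {0,1,2}

11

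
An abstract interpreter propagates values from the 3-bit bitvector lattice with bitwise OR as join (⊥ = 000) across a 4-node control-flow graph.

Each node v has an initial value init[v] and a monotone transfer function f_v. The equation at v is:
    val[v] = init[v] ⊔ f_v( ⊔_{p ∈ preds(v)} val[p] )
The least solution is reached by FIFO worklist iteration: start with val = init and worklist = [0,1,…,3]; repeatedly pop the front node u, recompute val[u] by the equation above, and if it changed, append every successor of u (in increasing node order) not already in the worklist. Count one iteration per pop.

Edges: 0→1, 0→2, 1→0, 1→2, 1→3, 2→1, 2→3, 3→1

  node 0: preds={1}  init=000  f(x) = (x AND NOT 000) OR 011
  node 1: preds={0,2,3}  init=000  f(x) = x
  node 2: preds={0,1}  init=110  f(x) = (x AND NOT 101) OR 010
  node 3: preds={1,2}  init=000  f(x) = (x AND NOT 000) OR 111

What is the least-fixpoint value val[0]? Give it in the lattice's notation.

Trace (7 dequeues):
  [1] u=0 | in 000 | out 011 | prev 000 | push {}
  [2] u=1 | in 111 | out 111 | prev 000 | push {0}
  [3] u=2 | in 111 | out 110 | ==
  [4] u=3 | in 111 | out 111 | prev 000 | push {1}
  [5] u=0 | in 111 | out 111 | prev 011 | push {2}
  [6] u=1 | in 111 | out 111 | ==
  [7] u=2 | in 111 | out 110 | ==

Converged values:
  [0] 111
  [1] 111
  [2] 110
  [3] 111

111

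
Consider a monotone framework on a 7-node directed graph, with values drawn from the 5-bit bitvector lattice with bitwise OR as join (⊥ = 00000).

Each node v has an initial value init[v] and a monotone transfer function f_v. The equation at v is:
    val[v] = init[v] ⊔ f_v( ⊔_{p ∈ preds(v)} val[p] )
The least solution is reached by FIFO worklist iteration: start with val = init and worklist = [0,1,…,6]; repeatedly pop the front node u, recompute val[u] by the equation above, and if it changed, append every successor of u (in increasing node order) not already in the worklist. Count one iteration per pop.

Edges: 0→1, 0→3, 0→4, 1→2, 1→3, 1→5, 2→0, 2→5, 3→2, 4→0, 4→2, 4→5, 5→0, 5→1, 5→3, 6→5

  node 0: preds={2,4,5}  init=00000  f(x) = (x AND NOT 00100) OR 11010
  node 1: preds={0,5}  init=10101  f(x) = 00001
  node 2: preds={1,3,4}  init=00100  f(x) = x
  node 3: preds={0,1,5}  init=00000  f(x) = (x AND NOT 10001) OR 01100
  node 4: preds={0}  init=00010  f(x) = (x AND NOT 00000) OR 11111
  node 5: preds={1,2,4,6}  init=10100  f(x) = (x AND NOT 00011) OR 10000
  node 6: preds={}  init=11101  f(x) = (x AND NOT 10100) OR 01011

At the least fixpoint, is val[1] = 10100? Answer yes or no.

no

Worklist (14 pops):
  #1 pop 0: in=10110 → 11010 (was 00000); enqueue []
  #2 pop 1: in=11110 → 10101 (no change)
  #3 pop 2: in=10111 → 10111 (was 00100); enqueue [0]
  #4 pop 3: in=11111 → 01110 (was 00000); enqueue [2]
  #5 pop 4: in=11010 → 11111 (was 00010); enqueue []
  #6 pop 5: in=11111 → 11100 (was 10100); enqueue [1,3]
  #7 pop 6: in=00000 → 11111 (was 11101); enqueue [5]
  #8 pop 0: in=11111 → 11011 (was 11010); enqueue [4]
  #9 pop 2: in=11111 → 11111 (was 10111); enqueue [0]
  #10 pop 1: in=11111 → 10101 (no change)
  #11 pop 3: in=11111 → 01110 (no change)
  #12 pop 5: in=11111 → 11100 (no change)
  #13 pop 4: in=11011 → 11111 (no change)
  #14 pop 0: in=11111 → 11011 (no change)

Fixpoint:
  val[0] = 11011
  val[1] = 10101
  val[2] = 11111
  val[3] = 01110
  val[4] = 11111
  val[5] = 11100
  val[6] = 11111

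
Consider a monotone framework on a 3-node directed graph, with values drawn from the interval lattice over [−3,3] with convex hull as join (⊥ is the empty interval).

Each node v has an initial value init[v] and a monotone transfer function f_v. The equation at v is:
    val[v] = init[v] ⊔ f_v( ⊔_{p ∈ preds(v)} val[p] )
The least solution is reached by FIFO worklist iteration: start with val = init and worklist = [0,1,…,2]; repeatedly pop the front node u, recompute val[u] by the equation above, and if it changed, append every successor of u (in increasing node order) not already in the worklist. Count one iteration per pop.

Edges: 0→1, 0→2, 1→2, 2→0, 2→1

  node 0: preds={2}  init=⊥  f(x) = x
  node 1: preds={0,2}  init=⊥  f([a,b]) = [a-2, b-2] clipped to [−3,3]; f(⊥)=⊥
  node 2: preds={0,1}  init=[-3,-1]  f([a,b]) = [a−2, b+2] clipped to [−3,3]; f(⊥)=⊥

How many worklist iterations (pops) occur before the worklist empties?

9

Iteration log — 9 steps:
  step 1. node 0  ⊔preds=[-3,-1]  new=[-3,-1]  old=⊥  +wl: 
  step 2. node 1  ⊔preds=[-3,-1]  new=[-3,-3]  old=⊥  +wl: 
  step 3. node 2  ⊔preds=[-3,-1]  new=[-3,1]  old=[-3,-1]  +wl: 0,1
  step 4. node 0  ⊔preds=[-3,1]  new=[-3,1]  old=[-3,-1]  +wl: 2
  step 5. node 1  ⊔preds=[-3,1]  new=[-3,-1]  old=[-3,-3]  +wl: 
  step 6. node 2  ⊔preds=[-3,1]  new=[-3,3]  old=[-3,1]  +wl: 0,1
  step 7. node 0  ⊔preds=[-3,3]  new=[-3,3]  old=[-3,1]  +wl: 2
  step 8. node 1  ⊔preds=[-3,3]  new=[-3,1]  old=[-3,-1]  +wl: 
  step 9. node 2  ⊔preds=[-3,3]  new=[-3,3]  stable

Least fixpoint reached:
  node 0: [-3,3]
  node 1: [-3,1]
  node 2: [-3,3]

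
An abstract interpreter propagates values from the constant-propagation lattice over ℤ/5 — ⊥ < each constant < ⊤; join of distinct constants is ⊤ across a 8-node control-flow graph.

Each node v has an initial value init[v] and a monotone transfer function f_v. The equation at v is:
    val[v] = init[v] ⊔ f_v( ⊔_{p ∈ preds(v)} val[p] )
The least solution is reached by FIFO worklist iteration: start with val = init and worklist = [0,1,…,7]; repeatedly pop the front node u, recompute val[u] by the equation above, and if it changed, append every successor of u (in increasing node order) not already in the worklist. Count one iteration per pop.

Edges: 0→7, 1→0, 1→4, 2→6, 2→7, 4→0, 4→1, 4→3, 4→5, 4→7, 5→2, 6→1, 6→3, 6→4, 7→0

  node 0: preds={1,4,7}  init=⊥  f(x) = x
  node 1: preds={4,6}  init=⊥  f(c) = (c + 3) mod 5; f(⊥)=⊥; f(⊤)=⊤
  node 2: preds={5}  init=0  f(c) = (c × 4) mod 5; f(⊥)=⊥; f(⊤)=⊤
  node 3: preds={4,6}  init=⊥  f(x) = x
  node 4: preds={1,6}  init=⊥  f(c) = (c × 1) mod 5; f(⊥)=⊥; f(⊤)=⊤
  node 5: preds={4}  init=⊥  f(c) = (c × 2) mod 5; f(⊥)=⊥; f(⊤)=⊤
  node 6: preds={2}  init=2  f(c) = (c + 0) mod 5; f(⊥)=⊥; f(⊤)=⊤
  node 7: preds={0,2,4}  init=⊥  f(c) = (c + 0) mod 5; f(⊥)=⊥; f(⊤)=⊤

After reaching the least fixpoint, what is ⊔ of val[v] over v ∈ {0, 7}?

Iteration log — 16 steps:
  step 1. node 0  ⊔preds=⊥  new=⊥  stable
  step 2. node 1  ⊔preds=2  new=0  old=⊥  +wl: 0
  step 3. node 2  ⊔preds=⊥  new=0  stable
  step 4. node 3  ⊔preds=2  new=2  old=⊥  +wl: 
  step 5. node 4  ⊔preds=⊤  new=⊤  old=⊥  +wl: 1,3
  step 6. node 5  ⊔preds=⊤  new=⊤  old=⊥  +wl: 2
  step 7. node 6  ⊔preds=0  new=⊤  old=2  +wl: 4
  step 8. node 7  ⊔preds=⊤  new=⊤  old=⊥  +wl: 
  step 9. node 0  ⊔preds=⊤  new=⊤  old=⊥  +wl: 7
  step 10. node 1  ⊔preds=⊤  new=⊤  old=0  +wl: 0
  step 11. node 3  ⊔preds=⊤  new=⊤  old=2  +wl: 
  step 12. node 2  ⊔preds=⊤  new=⊤  old=0  +wl: 6
  step 13. node 4  ⊔preds=⊤  new=⊤  stable
  step 14. node 7  ⊔preds=⊤  new=⊤  stable
  step 15. node 0  ⊔preds=⊤  new=⊤  stable
  step 16. node 6  ⊔preds=⊤  new=⊤  stable

Least fixpoint reached:
  node 0: ⊤
  node 1: ⊤
  node 2: ⊤
  node 3: ⊤
  node 4: ⊤
  node 5: ⊤
  node 6: ⊤
  node 7: ⊤

⊤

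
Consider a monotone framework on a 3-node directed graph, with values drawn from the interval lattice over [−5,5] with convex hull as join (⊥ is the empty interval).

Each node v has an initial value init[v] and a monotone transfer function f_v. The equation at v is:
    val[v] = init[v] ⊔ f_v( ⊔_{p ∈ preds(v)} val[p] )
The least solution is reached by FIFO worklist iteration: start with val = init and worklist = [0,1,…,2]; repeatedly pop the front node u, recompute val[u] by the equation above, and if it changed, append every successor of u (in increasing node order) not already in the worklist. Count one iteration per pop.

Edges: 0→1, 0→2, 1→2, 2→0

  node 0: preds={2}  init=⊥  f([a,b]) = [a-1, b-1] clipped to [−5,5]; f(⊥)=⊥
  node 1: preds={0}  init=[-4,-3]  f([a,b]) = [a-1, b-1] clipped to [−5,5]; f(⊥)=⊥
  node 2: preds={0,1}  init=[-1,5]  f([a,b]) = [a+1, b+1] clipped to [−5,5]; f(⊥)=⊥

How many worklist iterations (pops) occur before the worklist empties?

9

Trace (9 dequeues):
  [1] u=0 | in [-1,5] | out [-2,4] | prev ⊥ | push {}
  [2] u=1 | in [-2,4] | out [-4,3] | prev [-4,-3] | push {}
  [3] u=2 | in [-4,4] | out [-3,5] | prev [-1,5] | push {0}
  [4] u=0 | in [-3,5] | out [-4,4] | prev [-2,4] | push {1,2}
  [5] u=1 | in [-4,4] | out [-5,3] | prev [-4,3] | push {}
  [6] u=2 | in [-5,4] | out [-4,5] | prev [-3,5] | push {0}
  [7] u=0 | in [-4,5] | out [-5,4] | prev [-4,4] | push {1,2}
  [8] u=1 | in [-5,4] | out [-5,3] | ==
  [9] u=2 | in [-5,4] | out [-4,5] | ==

Converged values:
  [0] [-5,4]
  [1] [-5,3]
  [2] [-4,5]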